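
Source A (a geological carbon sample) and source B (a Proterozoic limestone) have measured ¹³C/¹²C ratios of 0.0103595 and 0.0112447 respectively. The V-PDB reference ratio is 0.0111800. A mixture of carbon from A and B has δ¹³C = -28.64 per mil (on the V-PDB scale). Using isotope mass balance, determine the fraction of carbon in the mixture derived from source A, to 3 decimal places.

δ_A = (0.0103595/0.0111800 − 1)×1000 = (0.926610 − 1)×1000 = -73.390 per mil
δ_B = (0.0112447/0.0111800 − 1)×1000 = (1.005787 − 1)×1000 = 5.787 per mil
f_A = (δ_mix − δ_B)/(δ_A − δ_B) = (-28.64 − (5.787))/(-73.390 − (5.787))
f_A = -34.427 / -79.177 = 0.4348

0.435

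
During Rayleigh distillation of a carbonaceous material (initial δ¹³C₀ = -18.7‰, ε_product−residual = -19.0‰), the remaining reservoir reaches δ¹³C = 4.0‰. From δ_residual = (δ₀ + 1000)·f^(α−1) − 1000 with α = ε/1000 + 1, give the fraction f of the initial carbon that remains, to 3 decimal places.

0.300

α − 1 = ε/1000 = -0.0190
(δ_res + 1000)/(δ₀ + 1000) = (4.0 + 1000)/(-18.7 + 1000) = 1004.0/981.3 = 1.023133
f = 1.023133^(1/-0.0190) = exp(ln(1.023133)/-0.0190) = exp(0.02287/-0.0190)
f = exp(-1.2036) = 0.3001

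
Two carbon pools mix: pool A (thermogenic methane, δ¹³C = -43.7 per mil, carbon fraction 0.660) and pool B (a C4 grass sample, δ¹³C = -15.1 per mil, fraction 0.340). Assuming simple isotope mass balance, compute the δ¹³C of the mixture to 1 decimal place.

δ_mix = f_A·δ_A + f_B·δ_B
δ_mix = 0.660 × (-43.7) + 0.340 × (-15.1)
δ_mix = -28.84 + -5.13 = -33.98 per mil

-34.0 per mil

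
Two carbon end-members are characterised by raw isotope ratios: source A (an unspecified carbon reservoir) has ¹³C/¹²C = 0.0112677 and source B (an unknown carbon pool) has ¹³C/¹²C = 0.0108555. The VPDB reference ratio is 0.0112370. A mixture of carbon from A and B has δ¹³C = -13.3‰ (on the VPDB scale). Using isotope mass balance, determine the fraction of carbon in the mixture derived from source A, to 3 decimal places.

0.563

δ_A = (0.0112677/0.0112370 − 1)×1000 = (1.002732 − 1)×1000 = 2.732‰
δ_B = (0.0108555/0.0112370 − 1)×1000 = (0.966050 − 1)×1000 = -33.950‰
f_A = (δ_mix − δ_B)/(δ_A − δ_B) = (-13.3 − (-33.950))/(2.732 − (-33.950))
f_A = 20.650 / 36.682 = 0.5629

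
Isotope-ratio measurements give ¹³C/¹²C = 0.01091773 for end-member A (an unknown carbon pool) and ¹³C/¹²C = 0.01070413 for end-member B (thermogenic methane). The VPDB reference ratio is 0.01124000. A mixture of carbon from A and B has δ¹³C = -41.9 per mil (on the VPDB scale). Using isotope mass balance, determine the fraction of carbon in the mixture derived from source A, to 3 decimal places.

0.304

δ_A = (0.01091773/0.01124000 − 1)×1000 = (0.971328 − 1)×1000 = -28.672 per mil
δ_B = (0.01070413/0.01124000 − 1)×1000 = (0.952325 − 1)×1000 = -47.675 per mil
f_A = (δ_mix − δ_B)/(δ_A − δ_B) = (-41.9 − (-47.675))/(-28.672 − (-47.675))
f_A = 5.775 / 19.004 = 0.3039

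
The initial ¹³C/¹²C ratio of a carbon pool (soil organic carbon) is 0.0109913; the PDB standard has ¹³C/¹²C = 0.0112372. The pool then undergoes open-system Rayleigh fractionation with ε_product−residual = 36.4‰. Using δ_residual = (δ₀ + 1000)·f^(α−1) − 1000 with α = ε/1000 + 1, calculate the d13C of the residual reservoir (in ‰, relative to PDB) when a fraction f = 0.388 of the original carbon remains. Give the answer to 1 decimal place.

-55.0‰

δ₀ = (0.0109913/0.0112372 − 1)×1000 = (0.978117 − 1)×1000 = -21.883‰
α − 1 = ε/1000 = 0.0364
f^(α−1) = 0.388^(0.0364) = 0.966125
δ_res = (-21.883 + 1000) × 0.966125 − 1000 = 944.984 − 1000 = -55.02‰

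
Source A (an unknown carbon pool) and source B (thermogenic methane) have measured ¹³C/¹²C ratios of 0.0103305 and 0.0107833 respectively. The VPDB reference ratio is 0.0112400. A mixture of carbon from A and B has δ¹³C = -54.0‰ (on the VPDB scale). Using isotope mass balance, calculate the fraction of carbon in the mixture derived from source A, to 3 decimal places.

δ_A = (0.0103305/0.0112400 − 1)×1000 = (0.919084 − 1)×1000 = -80.916‰
δ_B = (0.0107833/0.0112400 − 1)×1000 = (0.959368 − 1)×1000 = -40.632‰
f_A = (δ_mix − δ_B)/(δ_A − δ_B) = (-54.0 − (-40.632))/(-80.916 − (-40.632))
f_A = -13.368 / -40.285 = 0.3318

0.332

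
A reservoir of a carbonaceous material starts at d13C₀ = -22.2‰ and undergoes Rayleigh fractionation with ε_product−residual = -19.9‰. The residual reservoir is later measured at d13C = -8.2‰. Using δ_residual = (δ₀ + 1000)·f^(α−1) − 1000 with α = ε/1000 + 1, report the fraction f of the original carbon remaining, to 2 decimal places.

0.49

α − 1 = ε/1000 = -0.0199
(δ_res + 1000)/(δ₀ + 1000) = (-8.2 + 1000)/(-22.2 + 1000) = 991.8/977.8 = 1.014318
f = 1.014318^(1/-0.0199) = exp(ln(1.014318)/-0.0199) = exp(0.01422/-0.0199)
f = exp(-0.7144) = 0.4895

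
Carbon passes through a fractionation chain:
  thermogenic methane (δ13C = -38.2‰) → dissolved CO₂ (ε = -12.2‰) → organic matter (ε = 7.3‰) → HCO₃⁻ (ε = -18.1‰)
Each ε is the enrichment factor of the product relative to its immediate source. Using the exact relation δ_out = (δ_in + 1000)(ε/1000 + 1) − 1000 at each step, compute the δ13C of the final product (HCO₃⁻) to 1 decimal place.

-60.3‰

step 1: δ = (-38.20 + 1000)·(-12.2/1000 + 1) − 1000 = -49.93‰
step 2: δ = (-49.93 + 1000)·(7.3/1000 + 1) − 1000 = -43.00‰
step 3: δ = (-43.00 + 1000)·(-18.1/1000 + 1) − 1000 = -60.32‰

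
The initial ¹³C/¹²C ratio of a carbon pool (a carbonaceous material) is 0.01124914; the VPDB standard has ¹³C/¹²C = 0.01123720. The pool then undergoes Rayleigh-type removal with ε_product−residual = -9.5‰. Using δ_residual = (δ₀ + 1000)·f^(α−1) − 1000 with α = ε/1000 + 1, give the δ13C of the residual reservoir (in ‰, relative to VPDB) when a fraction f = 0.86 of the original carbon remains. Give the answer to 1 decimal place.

2.5‰

δ₀ = (0.01124914/0.01123720 − 1)×1000 = (1.001063 − 1)×1000 = 1.063‰
α − 1 = ε/1000 = -0.0095
f^(α−1) = 0.86^(-0.0095) = 1.001434
δ_res = (1.063 + 1000) × 1.001434 − 1000 = 1002.498 − 1000 = 2.50‰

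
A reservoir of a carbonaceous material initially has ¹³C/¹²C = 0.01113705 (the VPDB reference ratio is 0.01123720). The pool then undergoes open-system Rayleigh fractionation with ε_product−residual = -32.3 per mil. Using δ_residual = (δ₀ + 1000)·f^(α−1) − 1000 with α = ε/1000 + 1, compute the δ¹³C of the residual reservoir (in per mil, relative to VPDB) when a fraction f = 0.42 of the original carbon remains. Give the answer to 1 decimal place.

δ₀ = (0.01113705/0.01123720 − 1)×1000 = (0.991088 − 1)×1000 = -8.912 per mil
α − 1 = ε/1000 = -0.0323
f^(α−1) = 0.42^(-0.0323) = 1.028417
δ_res = (-8.912 + 1000) × 1.028417 − 1000 = 1019.251 − 1000 = 19.25 per mil

19.3 per mil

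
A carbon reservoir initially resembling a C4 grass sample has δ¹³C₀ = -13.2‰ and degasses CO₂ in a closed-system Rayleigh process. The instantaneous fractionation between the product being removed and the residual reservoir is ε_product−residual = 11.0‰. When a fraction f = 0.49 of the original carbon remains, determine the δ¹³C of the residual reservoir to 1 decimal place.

-20.9‰

Rayleigh residual: δ_res = (δ₀ + 1000)·f^(α−1) − 1000
α = ε/1000 + 1 = 1.01100, so α − 1 = 0.01100
f^(α−1) = 0.49^(0.01100) = 0.992184
δ_res = (-13.2 + 1000) × 0.992184 − 1000 = 979.087 − 1000 = -20.91‰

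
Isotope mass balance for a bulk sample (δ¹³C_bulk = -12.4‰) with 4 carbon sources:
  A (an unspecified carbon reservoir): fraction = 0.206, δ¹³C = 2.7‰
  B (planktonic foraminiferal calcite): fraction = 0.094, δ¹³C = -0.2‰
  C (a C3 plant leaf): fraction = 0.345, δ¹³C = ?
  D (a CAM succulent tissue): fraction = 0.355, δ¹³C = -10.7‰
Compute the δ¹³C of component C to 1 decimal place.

-26.5‰

Isotope mass balance: δ_bulk = Σ fᵢ·δᵢ.
-12.4 = 0.206×(2.7) + 0.094×(-0.2) + 0.345×δ_C + 0.355×(-10.7)
0.345·δ_C = -12.4 − (-3.261) = -9.139
δ_C = -9.139 / 0.345 = -26.49‰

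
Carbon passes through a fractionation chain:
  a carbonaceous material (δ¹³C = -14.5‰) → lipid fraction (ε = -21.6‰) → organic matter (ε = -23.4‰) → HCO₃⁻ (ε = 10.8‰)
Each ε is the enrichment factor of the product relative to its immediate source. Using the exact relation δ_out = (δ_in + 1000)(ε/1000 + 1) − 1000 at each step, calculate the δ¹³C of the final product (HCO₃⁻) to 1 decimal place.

step 1: δ = (-14.50 + 1000)·(-21.6/1000 + 1) − 1000 = -35.79‰
step 2: δ = (-35.79 + 1000)·(-23.4/1000 + 1) − 1000 = -58.35‰
step 3: δ = (-58.35 + 1000)·(10.8/1000 + 1) − 1000 = -48.18‰

-48.2‰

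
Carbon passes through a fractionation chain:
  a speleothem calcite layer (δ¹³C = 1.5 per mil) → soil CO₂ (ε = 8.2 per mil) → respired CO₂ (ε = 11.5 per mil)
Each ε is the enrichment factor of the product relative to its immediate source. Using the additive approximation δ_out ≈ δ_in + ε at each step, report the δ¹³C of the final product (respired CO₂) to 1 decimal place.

21.2 per mil

step 1: δ ≈ 1.5 + (8.2) = 9.7 per mil
step 2: δ ≈ 9.7 + (11.5) = 21.2 per mil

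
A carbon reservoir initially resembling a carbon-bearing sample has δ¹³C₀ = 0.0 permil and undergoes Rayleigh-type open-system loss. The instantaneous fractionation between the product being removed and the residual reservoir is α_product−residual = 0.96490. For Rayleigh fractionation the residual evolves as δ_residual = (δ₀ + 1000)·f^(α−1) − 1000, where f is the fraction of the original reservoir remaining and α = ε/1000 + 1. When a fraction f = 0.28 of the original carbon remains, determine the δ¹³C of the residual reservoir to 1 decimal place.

Rayleigh residual: δ_res = (δ₀ + 1000)·f^(α−1) − 1000
α − 1 = -0.03510
f^(α−1) = 0.28^(-0.03510) = 1.045694
δ_res = (-0.0 + 1000) × 1.045694 − 1000 = 1045.694 − 1000 = 45.69 permil

45.7 permil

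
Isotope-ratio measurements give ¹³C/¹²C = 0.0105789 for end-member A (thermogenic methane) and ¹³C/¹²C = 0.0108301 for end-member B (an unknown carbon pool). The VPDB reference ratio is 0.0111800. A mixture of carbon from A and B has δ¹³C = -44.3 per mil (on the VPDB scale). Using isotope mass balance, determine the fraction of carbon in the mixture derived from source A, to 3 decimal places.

δ_A = (0.0105789/0.0111800 − 1)×1000 = (0.946234 − 1)×1000 = -53.766 per mil
δ_B = (0.0108301/0.0111800 − 1)×1000 = (0.968703 − 1)×1000 = -31.297 per mil
f_A = (δ_mix − δ_B)/(δ_A − δ_B) = (-44.3 − (-31.297))/(-53.766 − (-31.297))
f_A = -13.003 / -22.469 = 0.5787

0.579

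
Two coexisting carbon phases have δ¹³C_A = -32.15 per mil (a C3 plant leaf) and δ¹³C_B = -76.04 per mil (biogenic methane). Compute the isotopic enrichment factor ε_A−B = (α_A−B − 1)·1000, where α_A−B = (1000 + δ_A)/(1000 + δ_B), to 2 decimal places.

47.50 per mil

α_A−B = (1000 + -32.15) / (1000 + -76.04) = 967.85 / 923.96 = 1.047502
ε_A−B = (1.047502 − 1) × 1000 = 47.502 per mil
(The approximation ε ≈ δ_A − δ_B would give 43.89 per mil.)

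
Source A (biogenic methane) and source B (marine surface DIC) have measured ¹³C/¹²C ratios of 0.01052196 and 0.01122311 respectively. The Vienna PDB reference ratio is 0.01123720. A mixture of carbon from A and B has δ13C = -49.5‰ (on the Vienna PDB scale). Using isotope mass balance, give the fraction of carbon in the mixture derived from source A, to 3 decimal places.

δ_A = (0.01052196/0.01123720 − 1)×1000 = (0.936351 − 1)×1000 = -63.649‰
δ_B = (0.01122311/0.01123720 − 1)×1000 = (0.998746 − 1)×1000 = -1.254‰
f_A = (δ_mix − δ_B)/(δ_A − δ_B) = (-49.5 − (-1.254))/(-63.649 − (-1.254))
f_A = -48.246 / -62.395 = 0.7732

0.773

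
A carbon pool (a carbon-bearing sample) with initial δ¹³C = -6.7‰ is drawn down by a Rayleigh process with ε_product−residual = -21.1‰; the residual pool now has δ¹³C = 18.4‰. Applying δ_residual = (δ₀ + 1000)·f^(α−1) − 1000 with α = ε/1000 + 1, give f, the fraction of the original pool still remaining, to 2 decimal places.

α − 1 = ε/1000 = -0.0211
(δ_res + 1000)/(δ₀ + 1000) = (18.4 + 1000)/(-6.7 + 1000) = 1018.4/993.3 = 1.025269
f = 1.025269^(1/-0.0211) = exp(ln(1.025269)/-0.0211) = exp(0.02496/-0.0211)
f = exp(-1.1827) = 0.3064

0.31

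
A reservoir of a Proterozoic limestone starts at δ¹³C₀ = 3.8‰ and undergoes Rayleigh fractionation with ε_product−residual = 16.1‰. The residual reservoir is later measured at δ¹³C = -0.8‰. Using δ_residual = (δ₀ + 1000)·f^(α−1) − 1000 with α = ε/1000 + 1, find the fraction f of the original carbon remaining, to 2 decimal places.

α − 1 = ε/1000 = 0.0161
(δ_res + 1000)/(δ₀ + 1000) = (-0.8 + 1000)/(3.8 + 1000) = 999.2/1003.8 = 0.995417
f = 0.995417^(1/0.0161) = exp(ln(0.995417)/0.0161) = exp(-0.00459/0.0161)
f = exp(-0.2853) = 0.7518

0.75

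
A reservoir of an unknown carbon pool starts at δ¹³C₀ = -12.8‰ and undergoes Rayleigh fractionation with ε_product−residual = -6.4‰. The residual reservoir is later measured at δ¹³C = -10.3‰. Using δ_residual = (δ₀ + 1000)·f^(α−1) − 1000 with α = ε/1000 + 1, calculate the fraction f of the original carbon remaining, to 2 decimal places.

α − 1 = ε/1000 = -0.0064
(δ_res + 1000)/(δ₀ + 1000) = (-10.3 + 1000)/(-12.8 + 1000) = 989.7/987.2 = 1.002532
f = 1.002532^(1/-0.0064) = exp(ln(1.002532)/-0.0064) = exp(0.00253/-0.0064)
f = exp(-0.3952) = 0.6736

0.67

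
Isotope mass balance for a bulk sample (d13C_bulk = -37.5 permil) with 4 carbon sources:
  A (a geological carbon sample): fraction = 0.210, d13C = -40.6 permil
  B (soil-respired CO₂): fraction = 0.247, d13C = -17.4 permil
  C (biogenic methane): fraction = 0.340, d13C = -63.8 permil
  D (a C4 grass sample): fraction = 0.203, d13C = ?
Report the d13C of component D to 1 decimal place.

Isotope mass balance: δ_bulk = Σ fᵢ·δᵢ.
-37.5 = 0.210×(-40.6) + 0.247×(-17.4) + 0.340×(-63.8) + 0.203×δ_D
0.203·δ_D = -37.5 − (-34.516) = -2.984
δ_D = -2.984 / 0.203 = -14.70 permil

-14.7 permil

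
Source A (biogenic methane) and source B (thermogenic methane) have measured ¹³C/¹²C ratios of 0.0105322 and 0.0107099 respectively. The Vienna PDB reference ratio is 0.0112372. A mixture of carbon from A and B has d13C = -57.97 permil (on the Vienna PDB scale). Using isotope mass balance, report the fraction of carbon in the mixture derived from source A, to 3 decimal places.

0.698

δ_A = (0.0105322/0.0112372 − 1)×1000 = (0.937262 − 1)×1000 = -62.738 permil
δ_B = (0.0107099/0.0112372 − 1)×1000 = (0.953075 − 1)×1000 = -46.925 permil
f_A = (δ_mix − δ_B)/(δ_A − δ_B) = (-57.97 − (-46.925))/(-62.738 − (-46.925))
f_A = -11.045 / -15.814 = 0.6985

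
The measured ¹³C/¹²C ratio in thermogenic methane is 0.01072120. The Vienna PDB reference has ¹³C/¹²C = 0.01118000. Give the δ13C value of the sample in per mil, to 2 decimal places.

-41.04 per mil

δ13C = (R_sample / R_standard − 1) × 1000
R_sample / R_standard = 0.01072120 / 0.01118000 = 0.958962
δ13C = (0.958962 − 1) × 1000 = -41.038 per mil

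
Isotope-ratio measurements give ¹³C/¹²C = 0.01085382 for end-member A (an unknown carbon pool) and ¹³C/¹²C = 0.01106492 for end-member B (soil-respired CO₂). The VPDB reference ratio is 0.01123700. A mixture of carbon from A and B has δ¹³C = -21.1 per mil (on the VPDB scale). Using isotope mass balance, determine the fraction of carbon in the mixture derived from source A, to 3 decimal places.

0.308

δ_A = (0.01085382/0.01123700 − 1)×1000 = (0.965900 − 1)×1000 = -34.100 per mil
δ_B = (0.01106492/0.01123700 − 1)×1000 = (0.984686 − 1)×1000 = -15.314 per mil
f_A = (δ_mix − δ_B)/(δ_A − δ_B) = (-21.1 − (-15.314))/(-34.100 − (-15.314))
f_A = -5.786 / -18.786 = 0.3080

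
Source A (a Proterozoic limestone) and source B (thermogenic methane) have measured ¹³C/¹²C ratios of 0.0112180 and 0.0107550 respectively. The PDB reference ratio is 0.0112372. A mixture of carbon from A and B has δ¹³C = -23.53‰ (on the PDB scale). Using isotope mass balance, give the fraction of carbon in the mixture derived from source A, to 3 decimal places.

δ_A = (0.0112180/0.0112372 − 1)×1000 = (0.998291 − 1)×1000 = -1.709‰
δ_B = (0.0107550/0.0112372 − 1)×1000 = (0.957089 − 1)×1000 = -42.911‰
f_A = (δ_mix − δ_B)/(δ_A − δ_B) = (-23.53 − (-42.911))/(-1.709 − (-42.911))
f_A = 19.381 / 41.202 = 0.4704

0.470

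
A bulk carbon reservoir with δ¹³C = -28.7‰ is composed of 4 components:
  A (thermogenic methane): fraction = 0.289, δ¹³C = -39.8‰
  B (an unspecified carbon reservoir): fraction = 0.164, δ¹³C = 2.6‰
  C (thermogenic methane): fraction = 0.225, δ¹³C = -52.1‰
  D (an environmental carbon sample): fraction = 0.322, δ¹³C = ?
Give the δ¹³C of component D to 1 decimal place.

Isotope mass balance: δ_bulk = Σ fᵢ·δᵢ.
-28.7 = 0.289×(-39.8) + 0.164×(2.6) + 0.225×(-52.1) + 0.322×δ_D
0.322·δ_D = -28.7 − (-22.798) = -5.902
δ_D = -5.902 / 0.322 = -18.33‰

-18.3‰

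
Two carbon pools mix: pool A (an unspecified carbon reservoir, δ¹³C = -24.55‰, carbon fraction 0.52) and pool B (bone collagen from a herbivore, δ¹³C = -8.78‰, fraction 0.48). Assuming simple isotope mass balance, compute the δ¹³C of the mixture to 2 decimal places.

δ_mix = f_A·δ_A + f_B·δ_B
δ_mix = 0.52 × (-24.55) + 0.48 × (-8.78)
δ_mix = -12.766 + -4.214 = -16.980‰

-16.98‰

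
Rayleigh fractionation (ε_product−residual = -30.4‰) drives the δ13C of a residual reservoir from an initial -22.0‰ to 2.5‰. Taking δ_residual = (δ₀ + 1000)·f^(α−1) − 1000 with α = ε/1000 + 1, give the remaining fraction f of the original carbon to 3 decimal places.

α − 1 = ε/1000 = -0.0304
(δ_res + 1000)/(δ₀ + 1000) = (2.5 + 1000)/(-22.0 + 1000) = 1002.5/978.0 = 1.025051
f = 1.025051^(1/-0.0304) = exp(ln(1.025051)/-0.0304) = exp(0.02474/-0.0304)
f = exp(-0.8139) = 0.4431

0.443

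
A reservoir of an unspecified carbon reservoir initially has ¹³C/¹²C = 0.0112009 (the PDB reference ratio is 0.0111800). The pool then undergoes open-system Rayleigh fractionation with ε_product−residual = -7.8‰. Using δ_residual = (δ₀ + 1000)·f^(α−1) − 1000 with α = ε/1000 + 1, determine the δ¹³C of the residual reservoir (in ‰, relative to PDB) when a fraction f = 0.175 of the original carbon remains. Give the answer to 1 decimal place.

15.6‰

δ₀ = (0.0112009/0.0111800 − 1)×1000 = (1.001869 − 1)×1000 = 1.869‰
α − 1 = ε/1000 = -0.0078
f^(α−1) = 0.175^(-0.0078) = 1.013688
δ_res = (1.869 + 1000) × 1.013688 − 1000 = 1015.583 − 1000 = 15.58‰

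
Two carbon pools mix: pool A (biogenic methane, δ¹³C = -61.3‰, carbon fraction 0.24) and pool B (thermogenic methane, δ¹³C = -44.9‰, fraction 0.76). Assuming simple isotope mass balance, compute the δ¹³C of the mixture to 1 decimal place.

δ_mix = f_A·δ_A + f_B·δ_B
δ_mix = 0.24 × (-61.3) + 0.76 × (-44.9)
δ_mix = -14.71 + -34.12 = -48.84‰

-48.8‰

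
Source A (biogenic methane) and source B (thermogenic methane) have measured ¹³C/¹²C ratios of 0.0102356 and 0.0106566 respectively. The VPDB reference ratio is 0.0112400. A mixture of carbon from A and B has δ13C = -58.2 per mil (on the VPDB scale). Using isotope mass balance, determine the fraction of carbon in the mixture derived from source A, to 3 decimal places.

0.168

δ_A = (0.0102356/0.0112400 − 1)×1000 = (0.910641 − 1)×1000 = -89.359 per mil
δ_B = (0.0106566/0.0112400 − 1)×1000 = (0.948096 − 1)×1000 = -51.904 per mil
f_A = (δ_mix − δ_B)/(δ_A − δ_B) = (-58.2 − (-51.904))/(-89.359 − (-51.904))
f_A = -6.296 / -37.456 = 0.1681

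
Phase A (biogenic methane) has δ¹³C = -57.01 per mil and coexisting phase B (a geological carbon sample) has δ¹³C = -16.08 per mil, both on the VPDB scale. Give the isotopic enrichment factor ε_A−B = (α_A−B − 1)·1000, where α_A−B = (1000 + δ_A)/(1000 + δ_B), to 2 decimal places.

-41.60 per mil

α_A−B = (1000 + -57.01) / (1000 + -16.08) = 942.99 / 983.92 = 0.958401
ε_A−B = (0.958401 − 1) × 1000 = -41.599 per mil
(The approximation ε ≈ δ_A − δ_B would give -40.93 per mil.)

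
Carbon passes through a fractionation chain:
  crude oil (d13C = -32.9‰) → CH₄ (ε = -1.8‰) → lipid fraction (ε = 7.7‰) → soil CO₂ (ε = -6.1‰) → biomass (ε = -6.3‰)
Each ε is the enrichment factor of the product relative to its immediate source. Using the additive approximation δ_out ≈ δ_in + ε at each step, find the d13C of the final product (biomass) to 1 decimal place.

step 1: δ ≈ -32.9 + (-1.8) = -34.7‰
step 2: δ ≈ -34.7 + (7.7) = -27.0‰
step 3: δ ≈ -27.0 + (-6.1) = -33.1‰
step 4: δ ≈ -33.1 + (-6.3) = -39.4‰

-39.4‰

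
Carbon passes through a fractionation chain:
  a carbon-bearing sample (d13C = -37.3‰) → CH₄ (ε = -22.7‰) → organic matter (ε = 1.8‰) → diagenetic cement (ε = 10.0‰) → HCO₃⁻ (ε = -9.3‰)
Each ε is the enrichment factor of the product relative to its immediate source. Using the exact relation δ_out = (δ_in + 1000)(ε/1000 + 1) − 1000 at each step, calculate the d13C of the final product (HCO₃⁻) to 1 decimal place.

-56.9‰

step 1: δ = (-37.30 + 1000)·(-22.7/1000 + 1) − 1000 = -59.15‰
step 2: δ = (-59.15 + 1000)·(1.8/1000 + 1) − 1000 = -57.46‰
step 3: δ = (-57.46 + 1000)·(10.0/1000 + 1) − 1000 = -48.03‰
step 4: δ = (-48.03 + 1000)·(-9.3/1000 + 1) − 1000 = -56.89‰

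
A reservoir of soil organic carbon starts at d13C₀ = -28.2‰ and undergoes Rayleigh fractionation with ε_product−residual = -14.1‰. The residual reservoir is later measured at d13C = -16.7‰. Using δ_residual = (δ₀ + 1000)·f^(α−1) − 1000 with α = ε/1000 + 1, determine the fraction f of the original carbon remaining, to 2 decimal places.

0.43

α − 1 = ε/1000 = -0.0141
(δ_res + 1000)/(δ₀ + 1000) = (-16.7 + 1000)/(-28.2 + 1000) = 983.3/971.8 = 1.011834
f = 1.011834^(1/-0.0141) = exp(ln(1.011834)/-0.0141) = exp(0.01176/-0.0141)
f = exp(-0.8343) = 0.4342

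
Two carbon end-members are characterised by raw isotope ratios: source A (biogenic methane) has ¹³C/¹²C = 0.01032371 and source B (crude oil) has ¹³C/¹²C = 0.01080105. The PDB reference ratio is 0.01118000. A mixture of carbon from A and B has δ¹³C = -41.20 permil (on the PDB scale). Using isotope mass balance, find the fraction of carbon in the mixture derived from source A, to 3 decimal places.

0.171

δ_A = (0.01032371/0.01118000 − 1)×1000 = (0.923409 − 1)×1000 = -76.591 permil
δ_B = (0.01080105/0.01118000 − 1)×1000 = (0.966105 − 1)×1000 = -33.895 permil
f_A = (δ_mix − δ_B)/(δ_A − δ_B) = (-41.20 − (-33.895))/(-76.591 − (-33.895))
f_A = -7.305 / -42.696 = 0.1711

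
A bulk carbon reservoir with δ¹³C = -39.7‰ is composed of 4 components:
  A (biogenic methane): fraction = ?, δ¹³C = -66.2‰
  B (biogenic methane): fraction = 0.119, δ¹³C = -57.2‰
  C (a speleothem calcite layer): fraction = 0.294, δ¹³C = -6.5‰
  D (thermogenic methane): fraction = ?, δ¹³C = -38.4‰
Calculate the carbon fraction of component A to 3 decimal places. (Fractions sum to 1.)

Let f_A and f_D be the unknown fractions; fractions sum to 1 so f_A + f_D = 0.587.
Mass balance: Σ fᵢ·δᵢ = δ_bulk ⇒ f_A·(-66.2) + f_D·(-38.4) = -39.7 − (-8.718) = -30.982
Substitute f_D = 0.587 − f_A:
f_A·(-66.2 − -38.4) = -30.982 − 0.587×(-38.4) = -8.441
f_A = -8.441 / -27.8 = 0.3036

0.304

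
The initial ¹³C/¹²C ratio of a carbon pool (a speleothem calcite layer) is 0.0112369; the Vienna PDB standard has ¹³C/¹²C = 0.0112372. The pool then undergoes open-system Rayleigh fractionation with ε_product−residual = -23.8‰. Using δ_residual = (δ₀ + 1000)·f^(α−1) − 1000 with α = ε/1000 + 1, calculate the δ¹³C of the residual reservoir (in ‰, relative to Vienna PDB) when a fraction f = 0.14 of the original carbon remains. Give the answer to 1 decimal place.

δ₀ = (0.0112369/0.0112372 − 1)×1000 = (0.999973 − 1)×1000 = -0.027‰
α − 1 = ε/1000 = -0.0238
f^(α−1) = 0.14^(-0.0238) = 1.047906
δ_res = (-0.027 + 1000) × 1.047906 − 1000 = 1047.878 − 1000 = 47.88‰

47.9‰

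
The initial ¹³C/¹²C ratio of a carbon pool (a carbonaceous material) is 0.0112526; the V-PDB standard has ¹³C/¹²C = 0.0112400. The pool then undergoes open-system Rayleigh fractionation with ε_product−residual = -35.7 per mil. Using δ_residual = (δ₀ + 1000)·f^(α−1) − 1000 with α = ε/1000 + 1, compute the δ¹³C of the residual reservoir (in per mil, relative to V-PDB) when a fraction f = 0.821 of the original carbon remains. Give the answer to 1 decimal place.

8.2 per mil

δ₀ = (0.0112526/0.0112400 − 1)×1000 = (1.001121 − 1)×1000 = 1.121 per mil
α − 1 = ε/1000 = -0.0357
f^(α−1) = 0.821^(-0.0357) = 1.007066
δ_res = (1.121 + 1000) × 1.007066 − 1000 = 1008.195 − 1000 = 8.19 per mil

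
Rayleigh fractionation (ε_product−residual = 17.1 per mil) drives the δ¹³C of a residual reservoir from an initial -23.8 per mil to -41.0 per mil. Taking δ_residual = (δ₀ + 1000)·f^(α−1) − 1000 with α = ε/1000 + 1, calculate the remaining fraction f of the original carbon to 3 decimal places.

α − 1 = ε/1000 = 0.0171
(δ_res + 1000)/(δ₀ + 1000) = (-41.0 + 1000)/(-23.8 + 1000) = 959.0/976.2 = 0.982381
f = 0.982381^(1/0.0171) = exp(ln(0.982381)/0.0171) = exp(-0.01778/0.0171)
f = exp(-1.0396) = 0.3536

0.354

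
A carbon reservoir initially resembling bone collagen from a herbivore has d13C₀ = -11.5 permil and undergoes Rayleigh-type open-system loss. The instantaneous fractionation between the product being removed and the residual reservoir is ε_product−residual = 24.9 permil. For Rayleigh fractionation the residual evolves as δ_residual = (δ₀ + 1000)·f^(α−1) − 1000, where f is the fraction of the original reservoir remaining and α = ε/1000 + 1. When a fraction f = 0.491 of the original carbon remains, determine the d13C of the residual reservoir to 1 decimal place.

Rayleigh residual: δ_res = (δ₀ + 1000)·f^(α−1) − 1000
α = ε/1000 + 1 = 1.02490, so α − 1 = 0.02490
f^(α−1) = 0.491^(0.02490) = 0.982444
δ_res = (-11.5 + 1000) × 0.982444 − 1000 = 971.146 − 1000 = -28.85 permil

-28.9 permil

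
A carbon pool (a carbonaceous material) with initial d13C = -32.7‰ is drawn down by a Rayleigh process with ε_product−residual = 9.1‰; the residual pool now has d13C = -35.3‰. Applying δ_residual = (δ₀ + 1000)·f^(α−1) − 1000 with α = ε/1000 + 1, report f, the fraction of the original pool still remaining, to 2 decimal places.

0.74

α − 1 = ε/1000 = 0.0091
(δ_res + 1000)/(δ₀ + 1000) = (-35.3 + 1000)/(-32.7 + 1000) = 964.7/967.3 = 0.997312
f = 0.997312^(1/0.0091) = exp(ln(0.997312)/0.0091) = exp(-0.00269/0.0091)
f = exp(-0.2958) = 0.7440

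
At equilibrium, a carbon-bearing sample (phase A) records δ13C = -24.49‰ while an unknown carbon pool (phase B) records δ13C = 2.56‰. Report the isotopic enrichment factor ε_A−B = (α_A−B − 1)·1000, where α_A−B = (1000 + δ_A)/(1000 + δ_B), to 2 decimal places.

α_A−B = (1000 + -24.49) / (1000 + 2.56) = 975.51 / 1002.56 = 0.973019
ε_A−B = (0.973019 − 1) × 1000 = -26.981‰
(The approximation ε ≈ δ_A − δ_B would give -27.05‰.)

-26.98‰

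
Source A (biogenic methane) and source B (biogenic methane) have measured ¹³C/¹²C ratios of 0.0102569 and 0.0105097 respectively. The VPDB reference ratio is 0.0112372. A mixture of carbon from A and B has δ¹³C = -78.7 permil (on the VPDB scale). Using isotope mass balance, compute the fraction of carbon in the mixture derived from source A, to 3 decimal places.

δ_A = (0.0102569/0.0112372 − 1)×1000 = (0.912763 − 1)×1000 = -87.237 permil
δ_B = (0.0105097/0.0112372 − 1)×1000 = (0.935260 − 1)×1000 = -64.740 permil
f_A = (δ_mix − δ_B)/(δ_A − δ_B) = (-78.7 − (-64.740))/(-87.237 − (-64.740))
f_A = -13.960 / -22.497 = 0.6205

0.621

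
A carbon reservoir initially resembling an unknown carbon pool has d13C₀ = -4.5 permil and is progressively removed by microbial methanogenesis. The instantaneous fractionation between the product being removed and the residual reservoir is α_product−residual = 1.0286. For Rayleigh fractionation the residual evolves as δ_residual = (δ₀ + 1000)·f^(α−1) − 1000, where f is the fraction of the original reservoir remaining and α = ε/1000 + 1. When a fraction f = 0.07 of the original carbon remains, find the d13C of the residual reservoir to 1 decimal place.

Rayleigh residual: δ_res = (δ₀ + 1000)·f^(α−1) − 1000
α − 1 = 0.02860
f^(α−1) = 0.07^(0.02860) = 0.926765
δ_res = (-4.5 + 1000) × 0.926765 − 1000 = 922.595 − 1000 = -77.41 permil

-77.4 permil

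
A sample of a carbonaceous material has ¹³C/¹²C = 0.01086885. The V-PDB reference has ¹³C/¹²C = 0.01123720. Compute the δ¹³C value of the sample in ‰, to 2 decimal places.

δ¹³C = (R_sample / R_standard − 1) × 1000
R_sample / R_standard = 0.01086885 / 0.01123720 = 0.967220
δ¹³C = (0.967220 − 1) × 1000 = -32.780‰

-32.78‰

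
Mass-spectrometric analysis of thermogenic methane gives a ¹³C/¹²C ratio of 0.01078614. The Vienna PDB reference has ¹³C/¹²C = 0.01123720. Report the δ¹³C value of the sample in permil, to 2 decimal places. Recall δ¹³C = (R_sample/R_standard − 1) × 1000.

-40.14 permil

δ¹³C = (R_sample / R_standard − 1) × 1000
R_sample / R_standard = 0.01078614 / 0.01123720 = 0.959860
δ¹³C = (0.959860 − 1) × 1000 = -40.140 permil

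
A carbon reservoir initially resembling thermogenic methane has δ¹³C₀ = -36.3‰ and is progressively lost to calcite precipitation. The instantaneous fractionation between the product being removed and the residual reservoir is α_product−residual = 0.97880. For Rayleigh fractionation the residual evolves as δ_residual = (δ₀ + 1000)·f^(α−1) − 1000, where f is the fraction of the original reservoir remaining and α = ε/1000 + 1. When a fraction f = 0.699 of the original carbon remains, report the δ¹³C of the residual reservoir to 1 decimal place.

Rayleigh residual: δ_res = (δ₀ + 1000)·f^(α−1) − 1000
α − 1 = -0.02120
f^(α−1) = 0.699^(-0.02120) = 1.007621
δ_res = (-36.3 + 1000) × 1.007621 − 1000 = 971.044 − 1000 = -28.96‰

-29.0‰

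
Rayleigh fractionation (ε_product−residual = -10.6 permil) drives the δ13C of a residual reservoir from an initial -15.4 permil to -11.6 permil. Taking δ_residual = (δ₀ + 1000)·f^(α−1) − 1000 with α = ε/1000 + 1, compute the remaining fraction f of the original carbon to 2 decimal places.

α − 1 = ε/1000 = -0.0106
(δ_res + 1000)/(δ₀ + 1000) = (-11.6 + 1000)/(-15.4 + 1000) = 988.4/984.6 = 1.003859
f = 1.003859^(1/-0.0106) = exp(ln(1.003859)/-0.0106) = exp(0.00385/-0.0106)
f = exp(-0.3634) = 0.6953

0.70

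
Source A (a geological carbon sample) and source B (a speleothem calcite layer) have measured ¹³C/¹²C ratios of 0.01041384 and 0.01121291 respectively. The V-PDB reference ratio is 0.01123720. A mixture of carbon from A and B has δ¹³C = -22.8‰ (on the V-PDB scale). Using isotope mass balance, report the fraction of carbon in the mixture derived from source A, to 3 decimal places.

0.290

δ_A = (0.01041384/0.01123720 − 1)×1000 = (0.926729 − 1)×1000 = -73.271‰
δ_B = (0.01121291/0.01123720 − 1)×1000 = (0.997838 − 1)×1000 = -2.162‰
f_A = (δ_mix − δ_B)/(δ_A − δ_B) = (-22.8 − (-2.162))/(-73.271 − (-2.162))
f_A = -20.638 / -71.109 = 0.2902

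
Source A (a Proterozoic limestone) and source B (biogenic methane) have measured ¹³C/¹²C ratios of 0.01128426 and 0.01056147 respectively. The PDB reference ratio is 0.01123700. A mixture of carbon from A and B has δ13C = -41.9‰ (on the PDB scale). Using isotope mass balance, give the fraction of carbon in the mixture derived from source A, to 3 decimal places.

0.283

δ_A = (0.01128426/0.01123700 − 1)×1000 = (1.004206 − 1)×1000 = 4.206‰
δ_B = (0.01056147/0.01123700 − 1)×1000 = (0.939883 − 1)×1000 = -60.117‰
f_A = (δ_mix − δ_B)/(δ_A − δ_B) = (-41.9 − (-60.117))/(4.206 − (-60.117))
f_A = 18.217 / 64.322 = 0.2832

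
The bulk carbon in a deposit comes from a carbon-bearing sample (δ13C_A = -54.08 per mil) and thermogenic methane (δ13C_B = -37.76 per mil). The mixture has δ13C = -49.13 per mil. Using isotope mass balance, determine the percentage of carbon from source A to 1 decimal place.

69.7%

δ_mix = f_A·δ_A + (1 − f_A)·δ_B  ⇒  f_A = (δ_mix − δ_B)/(δ_A − δ_B)
f_A = (-49.13 − (-37.76)) / (-54.08 − (-37.76))
f_A = -11.37 / -16.32 = 0.6967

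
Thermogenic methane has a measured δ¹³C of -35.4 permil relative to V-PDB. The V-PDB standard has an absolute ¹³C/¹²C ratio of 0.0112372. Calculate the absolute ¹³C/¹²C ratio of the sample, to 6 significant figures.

0.0108394

R_sample = R_standard × (δ¹³C/1000 + 1)
R_sample = 0.0112372 × (-35.4/1000 + 1) = 0.0112372 × 0.964600
R_sample = 0.0108394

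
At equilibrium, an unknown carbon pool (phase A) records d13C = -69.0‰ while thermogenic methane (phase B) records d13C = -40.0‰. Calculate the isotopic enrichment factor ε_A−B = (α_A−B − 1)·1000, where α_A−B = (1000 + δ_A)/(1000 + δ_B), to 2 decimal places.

α_A−B = (1000 + -69.0) / (1000 + -40.0) = 931.0 / 960.0 = 0.969792
ε_A−B = (0.969792 − 1) × 1000 = -30.208‰
(The approximation ε ≈ δ_A − δ_B would give -29.0‰.)

-30.21‰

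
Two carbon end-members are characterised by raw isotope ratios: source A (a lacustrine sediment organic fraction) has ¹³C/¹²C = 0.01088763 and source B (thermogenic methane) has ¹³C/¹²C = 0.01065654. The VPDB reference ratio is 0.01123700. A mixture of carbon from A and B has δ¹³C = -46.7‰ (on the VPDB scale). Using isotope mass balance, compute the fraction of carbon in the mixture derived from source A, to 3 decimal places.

0.241

δ_A = (0.01088763/0.01123700 − 1)×1000 = (0.968909 − 1)×1000 = -31.091‰
δ_B = (0.01065654/0.01123700 − 1)×1000 = (0.948344 − 1)×1000 = -51.656‰
f_A = (δ_mix − δ_B)/(δ_A − δ_B) = (-46.7 − (-51.656))/(-31.091 − (-51.656))
f_A = 4.956 / 20.565 = 0.2410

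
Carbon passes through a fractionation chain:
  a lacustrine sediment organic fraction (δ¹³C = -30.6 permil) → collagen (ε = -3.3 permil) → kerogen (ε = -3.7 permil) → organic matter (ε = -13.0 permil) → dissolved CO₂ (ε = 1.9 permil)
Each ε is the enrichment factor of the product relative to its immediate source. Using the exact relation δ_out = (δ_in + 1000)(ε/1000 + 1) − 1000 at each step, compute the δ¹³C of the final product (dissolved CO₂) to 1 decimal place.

step 1: δ = (-30.60 + 1000)·(-3.3/1000 + 1) − 1000 = -33.80 permil
step 2: δ = (-33.80 + 1000)·(-3.7/1000 + 1) − 1000 = -37.37 permil
step 3: δ = (-37.37 + 1000)·(-13.0/1000 + 1) − 1000 = -49.89 permil
step 4: δ = (-49.89 + 1000)·(1.9/1000 + 1) − 1000 = -48.08 permil

-48.1 permil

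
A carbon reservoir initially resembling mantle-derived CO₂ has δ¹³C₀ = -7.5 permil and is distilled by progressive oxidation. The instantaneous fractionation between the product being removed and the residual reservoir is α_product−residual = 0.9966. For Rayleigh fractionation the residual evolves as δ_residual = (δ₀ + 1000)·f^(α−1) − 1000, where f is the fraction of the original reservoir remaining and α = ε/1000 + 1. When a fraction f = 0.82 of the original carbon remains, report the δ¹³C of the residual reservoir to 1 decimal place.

Rayleigh residual: δ_res = (δ₀ + 1000)·f^(α−1) − 1000
α − 1 = -0.00340
f^(α−1) = 0.82^(-0.00340) = 1.000675
δ_res = (-7.5 + 1000) × 1.000675 − 1000 = 993.170 − 1000 = -6.83 permil

-6.8 permil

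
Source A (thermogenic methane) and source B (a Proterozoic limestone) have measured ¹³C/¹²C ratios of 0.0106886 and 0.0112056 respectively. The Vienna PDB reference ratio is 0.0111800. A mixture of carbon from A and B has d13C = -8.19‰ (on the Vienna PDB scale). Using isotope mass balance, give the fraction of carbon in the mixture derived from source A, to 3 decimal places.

0.227

δ_A = (0.0106886/0.0111800 − 1)×1000 = (0.956047 − 1)×1000 = -43.953‰
δ_B = (0.0112056/0.0111800 − 1)×1000 = (1.002290 − 1)×1000 = 2.290‰
f_A = (δ_mix − δ_B)/(δ_A − δ_B) = (-8.19 − (2.290))/(-43.953 − (2.290))
f_A = -10.480 / -46.243 = 0.2266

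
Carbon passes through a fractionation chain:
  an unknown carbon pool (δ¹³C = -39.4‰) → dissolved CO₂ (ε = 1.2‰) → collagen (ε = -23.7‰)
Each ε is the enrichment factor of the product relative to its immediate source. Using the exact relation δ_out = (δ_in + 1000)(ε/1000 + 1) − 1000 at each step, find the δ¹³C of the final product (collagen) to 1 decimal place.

-61.0‰

step 1: δ = (-39.40 + 1000)·(1.2/1000 + 1) − 1000 = -38.25‰
step 2: δ = (-38.25 + 1000)·(-23.7/1000 + 1) − 1000 = -61.04‰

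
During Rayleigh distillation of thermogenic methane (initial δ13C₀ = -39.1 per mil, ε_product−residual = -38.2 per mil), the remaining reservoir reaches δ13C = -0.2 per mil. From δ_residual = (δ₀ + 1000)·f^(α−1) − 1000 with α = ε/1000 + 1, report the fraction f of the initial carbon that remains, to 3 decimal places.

α − 1 = ε/1000 = -0.0382
(δ_res + 1000)/(δ₀ + 1000) = (-0.2 + 1000)/(-39.1 + 1000) = 999.8/960.9 = 1.040483
f = 1.040483^(1/-0.0382) = exp(ln(1.040483)/-0.0382) = exp(0.03968/-0.0382)
f = exp(-1.0389) = 0.3539

0.354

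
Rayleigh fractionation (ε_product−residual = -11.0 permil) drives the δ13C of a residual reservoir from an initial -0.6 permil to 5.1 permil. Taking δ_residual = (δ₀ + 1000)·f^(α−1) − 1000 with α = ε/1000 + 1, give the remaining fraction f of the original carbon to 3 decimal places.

α − 1 = ε/1000 = -0.0110
(δ_res + 1000)/(δ₀ + 1000) = (5.1 + 1000)/(-0.6 + 1000) = 1005.1/999.4 = 1.005703
f = 1.005703^(1/-0.0110) = exp(ln(1.005703)/-0.0110) = exp(0.00569/-0.0110)
f = exp(-0.5170) = 0.5963

0.596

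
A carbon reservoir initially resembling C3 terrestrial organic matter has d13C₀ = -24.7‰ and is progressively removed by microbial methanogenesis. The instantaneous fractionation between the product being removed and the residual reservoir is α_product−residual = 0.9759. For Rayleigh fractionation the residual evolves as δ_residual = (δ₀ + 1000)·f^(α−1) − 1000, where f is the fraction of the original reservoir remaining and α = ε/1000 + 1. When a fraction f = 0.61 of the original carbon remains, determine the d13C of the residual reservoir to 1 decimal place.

-13.0‰

Rayleigh residual: δ_res = (δ₀ + 1000)·f^(α−1) − 1000
α − 1 = -0.02410
f^(α−1) = 0.61^(-0.02410) = 1.011984
δ_res = (-24.7 + 1000) × 1.011984 − 1000 = 986.988 − 1000 = -13.01‰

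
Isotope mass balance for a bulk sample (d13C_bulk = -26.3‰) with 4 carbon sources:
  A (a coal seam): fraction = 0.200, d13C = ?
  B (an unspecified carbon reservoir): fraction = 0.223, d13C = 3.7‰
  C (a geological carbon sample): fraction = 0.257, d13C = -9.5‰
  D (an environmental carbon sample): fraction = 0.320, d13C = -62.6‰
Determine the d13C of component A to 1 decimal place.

-23.3‰

Isotope mass balance: δ_bulk = Σ fᵢ·δᵢ.
-26.3 = 0.200×δ_A + 0.223×(3.7) + 0.257×(-9.5) + 0.320×(-62.6)
0.200·δ_A = -26.3 − (-21.648) = -4.652
δ_A = -4.652 / 0.200 = -23.26‰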